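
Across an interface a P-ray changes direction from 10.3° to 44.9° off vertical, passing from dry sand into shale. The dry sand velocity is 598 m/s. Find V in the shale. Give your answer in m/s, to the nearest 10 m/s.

2360 m/s

Snell's law: sin 10.3°/V₁ = sin 44.9°/V₂.
V₂ = V₁·sin 44.9°/sin 10.3° = 598 × 3.9478 = 2360.77 m/s.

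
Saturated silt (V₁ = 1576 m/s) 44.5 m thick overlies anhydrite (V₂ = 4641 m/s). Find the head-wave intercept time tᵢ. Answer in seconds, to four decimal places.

θ_c = arcsin(V₁/V₂) = arcsin(1576/4641) = 19.85°; cos θ_c = 0.9406.
tᵢ = 2h·cos θ_c / V₁ = 2·44.5·0.9406 / 1576 = 0.05312 s.

0.0531 s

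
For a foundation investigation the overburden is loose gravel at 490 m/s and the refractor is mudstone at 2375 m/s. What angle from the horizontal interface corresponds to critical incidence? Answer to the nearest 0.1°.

78.1°

Critical incidence: sin θ_c = V₁/V₂ = 490/2375 = 0.2063.
θ_c = arcsin 0.2063 = 11.91°.
Measured from the interface: 90° − 11.91° = 78.09°.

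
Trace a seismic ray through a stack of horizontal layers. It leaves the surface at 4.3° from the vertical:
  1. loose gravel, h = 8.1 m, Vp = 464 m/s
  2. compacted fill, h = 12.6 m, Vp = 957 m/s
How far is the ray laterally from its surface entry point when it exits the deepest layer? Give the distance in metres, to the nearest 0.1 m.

2.6 m

Ray parameter p = sin 4.3° / 464 m/s = 1.6159e-04 s/m.
Layer 1: θ = 4.30°; offset = 8.1·tan 4.30° = 0.609 m.
Layer 2: sin θ = p·957 = 0.1546 → θ = 8.90°; offset = 12.6·tan 8.90° = 1.972 m.
Summing the layer offsets gives 2.581 m.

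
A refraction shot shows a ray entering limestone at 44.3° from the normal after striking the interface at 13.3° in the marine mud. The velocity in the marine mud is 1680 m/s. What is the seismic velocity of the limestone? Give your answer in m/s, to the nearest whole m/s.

Snell's law: sin 13.3°/V₁ = sin 44.3°/V₂.
V₂ = V₁·sin 44.3°/sin 13.3° = 1680 × 3.0359 = 5100.37 m/s.

5100 m/s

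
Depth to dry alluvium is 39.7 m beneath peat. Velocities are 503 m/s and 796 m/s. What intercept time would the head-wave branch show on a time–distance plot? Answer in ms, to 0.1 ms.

tᵢ = 2h·√(V₂²−V₁²)/(V₁V₂).
√(V₂²−V₁²) = √(796²−503²) = 616.9 m/s.
tᵢ = 2·39.7·616.9/(503·796) = 0.12234 s.

122.3 ms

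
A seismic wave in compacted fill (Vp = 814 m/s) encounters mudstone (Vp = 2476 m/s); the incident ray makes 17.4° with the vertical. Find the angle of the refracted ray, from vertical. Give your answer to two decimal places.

65.45°

sin θ₁/V₁ = sin θ₂/V₂ ⇒ sin θ₂ = 2476·sin 17.4°/814 = 2476·0.2990/814 = 0.9096.
θ₂ = arcsin 0.9096 = 65.45° from the normal.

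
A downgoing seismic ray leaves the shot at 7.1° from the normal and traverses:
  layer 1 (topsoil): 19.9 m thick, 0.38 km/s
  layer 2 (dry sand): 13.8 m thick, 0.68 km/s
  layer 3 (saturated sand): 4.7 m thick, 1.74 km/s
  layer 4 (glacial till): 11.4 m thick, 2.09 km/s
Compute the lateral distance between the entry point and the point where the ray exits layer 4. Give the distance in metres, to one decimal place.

19.4 m

p = sin θ₁/V₁ = sin 7.1°/0.38 = 3.2527e-01 s/km is conserved through the stack.
Layer 1: θ = 7.10°; offset = 19.9·tan 7.10° = 2.479 m.
Layer 2: sin θ = p·0.68 = 0.2212 → θ = 12.78°; offset = 13.8·tan 12.78° = 3.130 m.
Layer 3: sin θ = p·1.74 = 0.5660 → θ = 34.47°; offset = 4.7·tan 34.47° = 3.227 m.
Layer 4: sin θ = p·2.09 = 0.6798 → θ = 42.83°; offset = 11.4·tan 42.83° = 10.567 m.
Summing the layer offsets gives 19.402 m.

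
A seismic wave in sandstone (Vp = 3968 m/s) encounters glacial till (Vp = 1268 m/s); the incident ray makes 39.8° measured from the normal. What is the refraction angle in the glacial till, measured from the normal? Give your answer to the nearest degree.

12°

sin θ₁/V₁ = sin θ₂/V₂ ⇒ sin θ₂ = 1268·sin 39.8°/3968 = 1268·0.6401/3968 = 0.2046.
θ₂ = arcsin 0.2046 = 11.80° from the normal.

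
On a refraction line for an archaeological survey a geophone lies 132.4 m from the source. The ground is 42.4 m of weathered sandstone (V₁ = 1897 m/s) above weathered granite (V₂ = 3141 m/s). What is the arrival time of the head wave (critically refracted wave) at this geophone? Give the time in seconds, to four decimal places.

0.0778 s

θ_c = arcsin(V₁/V₂) = arcsin(1897/3141) = 37.15°, cos θ_c = 0.7970.
Intercept time tᵢ = 2h cos θ_c / V₁ = 2·42.4·0.7970/1897 = 0.03563 s.
t = x/V₂ + tᵢ = 132.4/3141 + 0.03563 = 0.07778 s.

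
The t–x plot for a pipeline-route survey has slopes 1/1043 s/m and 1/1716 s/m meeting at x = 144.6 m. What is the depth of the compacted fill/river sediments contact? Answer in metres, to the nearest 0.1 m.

35.7 m

h = (x_cross/2)·√((V₂−V₁)/(V₂+V₁)).
(V₂−V₁)/(V₂+V₁) = (1716−1043)/(1716+1043) = 0.2439; √ = 0.4939.
h = (144.6/2)·0.4939 = 35.71 m.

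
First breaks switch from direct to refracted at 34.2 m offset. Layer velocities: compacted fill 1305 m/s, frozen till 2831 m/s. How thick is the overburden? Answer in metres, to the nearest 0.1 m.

x_cross = 2h·√((V₂+V₁)/(V₂−V₁)) → h = x_cross / (2·√((V₂+V₁)/(V₂−V₁))).
√((V₂+V₁)/(V₂−V₁)) = √((2831+1305)/(2831−1305)) = 1.6463.
h = 34.2 / (2·1.6463) = 10.39 m.

10.4 m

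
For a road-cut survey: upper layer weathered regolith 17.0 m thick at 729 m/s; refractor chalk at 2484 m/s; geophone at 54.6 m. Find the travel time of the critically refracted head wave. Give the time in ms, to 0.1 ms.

θ_c = arcsin(V₁/V₂) = arcsin(729/2484) = 17.07°, cos θ_c = 0.9560.
Intercept time tᵢ = 2h cos θ_c / V₁ = 2·17.0·0.9560/729 = 0.04459 s.
t = x/V₂ + tᵢ = 54.6/2484 + 0.04459 = 0.06657 s.

66.6 ms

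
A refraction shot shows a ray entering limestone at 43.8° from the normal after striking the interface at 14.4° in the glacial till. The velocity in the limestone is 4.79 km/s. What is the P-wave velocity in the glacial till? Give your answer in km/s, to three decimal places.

1.721 km/s

sin 14.4° = 0.2487; sin 43.8° = 0.6921.
V₁ = V₂·(sin θ₁/sin θ₂) = 4.79·(0.2487/0.6921) = 1.721 km/s.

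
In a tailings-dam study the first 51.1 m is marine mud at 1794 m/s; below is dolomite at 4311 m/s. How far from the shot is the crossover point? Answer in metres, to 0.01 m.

θ_c = arcsin(1794/4311) = 24.59°, so cos θ_c = 0.9093 and tᵢ = 2h cos θ_c/V₁ = 0.0518 s.
At crossover x/V₁ = x/V₂ + tᵢ ⇒ x = tᵢ/(1/V₁ − 1/V₂) = 0.05180/(5.5741e-04 − 2.3196e-04) = 159.17 m.

159.17 m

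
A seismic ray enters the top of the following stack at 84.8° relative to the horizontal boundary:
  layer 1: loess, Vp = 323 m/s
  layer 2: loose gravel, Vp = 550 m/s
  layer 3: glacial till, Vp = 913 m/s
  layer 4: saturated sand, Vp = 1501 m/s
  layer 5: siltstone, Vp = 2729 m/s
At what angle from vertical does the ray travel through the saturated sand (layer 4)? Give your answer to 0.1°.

From the normal: θ₁ = 90° − 84.8° = 5.2°.
Snell's law across each interface conserves sin θ / V, so sin θ_4 = V_4·sin θ₁/V₁.
sin θ_4 = 1501 × sin 5.2° / 323 = 0.4212.
θ_4 = arcsin 0.4212 = 24.91°.

24.9°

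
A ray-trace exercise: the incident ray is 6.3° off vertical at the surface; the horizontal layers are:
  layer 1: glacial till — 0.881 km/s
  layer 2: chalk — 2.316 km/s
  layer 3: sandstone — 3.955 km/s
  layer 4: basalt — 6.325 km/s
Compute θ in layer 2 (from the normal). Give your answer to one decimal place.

Ray parameter p = sin 6.3° / 0.881 = 1.2456e-01 s/km.
sin θ_2 = p·V_2 = 1.2456e-01 × 2.316 = 0.2885.
θ_2 = 16.77° from the vertical.

16.8°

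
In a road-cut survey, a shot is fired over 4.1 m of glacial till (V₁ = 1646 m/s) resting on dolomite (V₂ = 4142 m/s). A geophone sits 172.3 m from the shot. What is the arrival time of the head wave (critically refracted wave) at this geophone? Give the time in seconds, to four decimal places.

0.0462 s

t = x/V₂ + 2h·√(V₂²−V₁²)/(V₁V₂).
√(V₂²−V₁²) = √(4142²−1646²) = 3800.9 m/s; delay term = 2·4.1·3800.9/(1646·4142) = 0.00457 s.
t = 172.3/4142 + 0.00457 = 0.04617 s.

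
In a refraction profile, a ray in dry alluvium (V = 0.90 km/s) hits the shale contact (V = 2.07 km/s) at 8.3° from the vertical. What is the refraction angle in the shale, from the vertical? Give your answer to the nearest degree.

19°

Snell's law: sin θ₂ = (V₂/V₁)·sin θ₁ = (2.07/0.90)·sin 8.3° = 0.3320.
θ₂ = arcsin 0.3320 = 19.39° from the normal.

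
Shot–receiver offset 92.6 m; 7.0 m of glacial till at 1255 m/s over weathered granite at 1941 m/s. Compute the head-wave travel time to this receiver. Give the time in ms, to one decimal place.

56.2 ms

t = x/V₂ + 2h·√(V₂²−V₁²)/(V₁V₂).
√(V₂²−V₁²) = √(1941²−1255²) = 1480.7 m/s; delay term = 2·7.0·1480.7/(1255·1941) = 0.00851 s.
t = 92.6/1941 + 0.00851 = 0.05622 s.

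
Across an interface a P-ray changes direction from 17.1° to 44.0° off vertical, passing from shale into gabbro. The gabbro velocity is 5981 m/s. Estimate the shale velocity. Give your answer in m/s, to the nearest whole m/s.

2532 m/s

sin 17.1° = 0.2940; sin 44.0° = 0.6947.
V₁ = V₂·(sin θ₁/sin θ₂) = 5981·(0.2940/0.6947) = 2531.68 m/s.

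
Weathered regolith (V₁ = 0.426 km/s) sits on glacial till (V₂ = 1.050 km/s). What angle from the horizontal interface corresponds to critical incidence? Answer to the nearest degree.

66°

Critical incidence: sin θ_c = V₁/V₂ = 0.426/1.050 = 0.4057.
θ_c = arcsin 0.4057 = 23.94°.
Measured from the interface: 90° − 23.94° = 66.06°.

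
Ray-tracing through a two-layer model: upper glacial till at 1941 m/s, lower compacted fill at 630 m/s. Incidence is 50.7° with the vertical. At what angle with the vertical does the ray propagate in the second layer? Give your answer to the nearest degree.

15°

Snell's law: sin θ₂ = (V₂/V₁)·sin θ₁ = (630/1941)·sin 50.7° = 0.2512.
θ₂ = arcsin 0.2512 = 14.55° from the normal.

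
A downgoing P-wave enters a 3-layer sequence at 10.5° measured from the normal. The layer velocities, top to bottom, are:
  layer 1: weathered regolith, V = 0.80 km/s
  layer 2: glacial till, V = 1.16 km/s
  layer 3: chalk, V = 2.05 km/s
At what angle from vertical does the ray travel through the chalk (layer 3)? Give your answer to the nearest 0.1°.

27.8°

Ray parameter p = sin 10.5° / 0.80 = 2.2779e-01 s/km.
sin θ_3 = p·V_3 = 2.2779e-01 × 2.05 = 0.4670.
θ_3 = 27.84° from the vertical.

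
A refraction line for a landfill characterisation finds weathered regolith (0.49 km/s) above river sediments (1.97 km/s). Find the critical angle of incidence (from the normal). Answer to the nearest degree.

At critical incidence the refracted ray runs along the interface (θ₂ = 90°), so sin θ_c = V₁/V₂.
θ_c = arcsin(0.49/1.97) = arcsin 0.2487 = 14.40°.

14°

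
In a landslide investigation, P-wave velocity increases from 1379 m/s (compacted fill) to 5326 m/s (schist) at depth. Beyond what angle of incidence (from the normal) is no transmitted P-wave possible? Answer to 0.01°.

15.01°

At critical incidence the refracted ray runs along the interface (θ₂ = 90°), so sin θ_c = V₁/V₂.
θ_c = arcsin(1379/5326) = arcsin 0.2589 = 15.01°.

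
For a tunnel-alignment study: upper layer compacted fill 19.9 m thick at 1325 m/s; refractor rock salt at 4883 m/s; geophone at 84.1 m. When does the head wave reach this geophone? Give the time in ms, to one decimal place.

46.1 ms

t = x/V₂ + 2h·√(V₂²−V₁²)/(V₁V₂).
√(V₂²−V₁²) = √(4883²−1325²) = 4699.8 m/s; delay term = 2·19.9·4699.8/(1325·4883) = 0.02891 s.
t = 84.1/4883 + 0.02891 = 0.04613 s.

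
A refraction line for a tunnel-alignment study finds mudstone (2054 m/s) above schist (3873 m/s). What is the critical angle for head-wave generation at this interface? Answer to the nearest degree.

Critical incidence: sin θ_c = V₁/V₂ = 2054/3873 = 0.5303.
θ_c = arcsin 0.5303 = 32.03°.

32°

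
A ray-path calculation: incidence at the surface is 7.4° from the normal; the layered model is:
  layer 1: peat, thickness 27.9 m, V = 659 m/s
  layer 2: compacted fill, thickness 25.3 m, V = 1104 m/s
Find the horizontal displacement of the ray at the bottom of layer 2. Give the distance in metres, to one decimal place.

p = sin θ₁/V₁ = sin 7.4°/659 = 1.9544e-04 s/m is conserved through the stack.
Layer 1: θ = 7.40°; offset = 27.9·tan 7.40° = 3.624 m.
Layer 2: sin θ = p·1104 = 0.2158 → θ = 12.46°; offset = 25.3·tan 12.46° = 5.591 m.
Summing the layer offsets gives 9.214 m.

9.2 m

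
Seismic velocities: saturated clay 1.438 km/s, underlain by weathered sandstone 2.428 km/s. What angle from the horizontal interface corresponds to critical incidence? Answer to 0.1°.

53.7°

Critical incidence: sin θ_c = V₁/V₂ = 1.438/2.428 = 0.5923.
θ_c = arcsin 0.5923 = 36.32°.
Measured from the interface: 90° − 36.32° = 53.68°.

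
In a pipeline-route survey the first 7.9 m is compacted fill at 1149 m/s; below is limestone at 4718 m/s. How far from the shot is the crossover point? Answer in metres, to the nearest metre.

θ_c = arcsin(1149/4718) = 14.10°, so cos θ_c = 0.9699 and tᵢ = 2h cos θ_c/V₁ = 0.0133 s.
At crossover x/V₁ = x/V₂ + tᵢ ⇒ x = tᵢ/(1/V₁ − 1/V₂) = 0.01334/(8.7032e-04 − 2.1195e-04) = 20.26 m.

20 m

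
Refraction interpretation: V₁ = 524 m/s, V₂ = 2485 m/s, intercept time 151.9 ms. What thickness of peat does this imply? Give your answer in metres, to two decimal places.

θ_c = arcsin(524/2485) = 12.17°; cos θ_c = 0.9775.
tᵢ = 2h cos θ_c/V₁ ⇒ h = tᵢ·V₁/(2 cos θ_c) = 0.1519·524/(2·0.9775) = 40.71 m.

40.71 m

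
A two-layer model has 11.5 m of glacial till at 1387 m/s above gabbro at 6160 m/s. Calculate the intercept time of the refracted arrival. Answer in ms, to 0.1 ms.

θ_c = arcsin(V₁/V₂) = arcsin(1387/6160) = 13.01°; cos θ_c = 0.9743.
tᵢ = 2h·cos θ_c / V₁ = 2·11.5·0.9743 / 1387 = 0.01616 s.

16.2 ms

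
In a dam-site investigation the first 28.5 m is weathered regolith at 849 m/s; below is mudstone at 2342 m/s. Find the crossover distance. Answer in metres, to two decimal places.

83.33 m

x_cross = 2h·√((V₂+V₁)/(V₂−V₁)).
(V₂+V₁)/(V₂−V₁) = (2342+849)/(2342−849) = 2.1373; √ = 1.4620.
x_cross = 2·28.5·1.4620 = 83.33 m.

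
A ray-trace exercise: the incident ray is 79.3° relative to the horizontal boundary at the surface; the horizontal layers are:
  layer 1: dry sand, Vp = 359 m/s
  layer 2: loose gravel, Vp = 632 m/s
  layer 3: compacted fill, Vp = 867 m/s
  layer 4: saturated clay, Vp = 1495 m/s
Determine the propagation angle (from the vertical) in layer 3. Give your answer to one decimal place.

26.6°

From the normal: θ₁ = 90° − 79.3° = 10.7°.
Ray parameter p = sin 10.7° / 359 = 5.1718e-04 s/m.
sin θ_3 = p·V_3 = 5.1718e-04 × 867 = 0.4484.
θ_3 = 26.64° from the vertical.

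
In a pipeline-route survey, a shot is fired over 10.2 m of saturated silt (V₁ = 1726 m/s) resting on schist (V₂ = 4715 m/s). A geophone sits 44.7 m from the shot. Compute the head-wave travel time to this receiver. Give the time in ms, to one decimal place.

t = x/V₂ + 2h·√(V₂²−V₁²)/(V₁V₂).
√(V₂²−V₁²) = √(4715²−1726²) = 4387.7 m/s; delay term = 2·10.2·4387.7/(1726·4715) = 0.01100 s.
t = 44.7/4715 + 0.01100 = 0.02048 s.

20.5 ms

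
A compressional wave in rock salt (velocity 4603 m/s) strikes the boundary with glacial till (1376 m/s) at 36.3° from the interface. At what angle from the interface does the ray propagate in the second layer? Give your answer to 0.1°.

76.1°

Convert to the normal: θ₁ = 90° − 36.3° = 53.7°.
sin θ₁/V₁ = sin θ₂/V₂ ⇒ sin θ₂ = 1376·sin 53.7°/4603 = 1376·0.8059/4603 = 0.2409.
θ₂ = sin⁻¹(0.2409) = 13.94° (from vertical).
From the interface: 90° − 13.94° = 76.06°.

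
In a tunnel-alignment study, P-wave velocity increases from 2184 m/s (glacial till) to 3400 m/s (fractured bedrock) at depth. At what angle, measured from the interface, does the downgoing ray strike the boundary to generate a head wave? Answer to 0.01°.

50.03°

At critical incidence the refracted ray runs along the interface (θ₂ = 90°), so sin θ_c = V₁/V₂.
θ_c = arcsin(2184/3400) = arcsin 0.6424 = 39.97°.
Measured from the interface: 90° − 39.97° = 50.03°.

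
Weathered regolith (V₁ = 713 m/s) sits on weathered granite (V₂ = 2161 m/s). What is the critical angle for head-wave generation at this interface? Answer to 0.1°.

19.3°

At critical incidence the refracted ray runs along the interface (θ₂ = 90°), so sin θ_c = V₁/V₂.
θ_c = arcsin(713/2161) = arcsin 0.3299 = 19.27°.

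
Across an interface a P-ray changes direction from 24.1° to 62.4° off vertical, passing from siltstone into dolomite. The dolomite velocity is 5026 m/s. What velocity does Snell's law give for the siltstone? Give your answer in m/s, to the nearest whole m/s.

2316 m/s

Snell's law: sin 24.1°/V₁ = sin 62.4°/V₂.
V₁ = V₂·sin 24.1°/sin 62.4° = 5026 × 0.4608 = 2315.80 m/s.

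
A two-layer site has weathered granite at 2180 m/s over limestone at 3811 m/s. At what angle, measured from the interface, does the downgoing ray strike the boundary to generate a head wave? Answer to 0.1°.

Critical incidence: sin θ_c = V₁/V₂ = 2180/3811 = 0.5720.
θ_c = arcsin 0.5720 = 34.89°.
Measured from the interface: 90° − 34.89° = 55.11°.

55.1°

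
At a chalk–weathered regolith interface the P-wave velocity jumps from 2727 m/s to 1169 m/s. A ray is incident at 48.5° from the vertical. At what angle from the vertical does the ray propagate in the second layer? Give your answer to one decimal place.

Snell's law: sin θ₂ = (V₂/V₁)·sin θ₁ = (1169/2727)·sin 48.5° = 0.3211.
θ₂ = sin⁻¹(0.3211) = 18.73° (from vertical).

18.7°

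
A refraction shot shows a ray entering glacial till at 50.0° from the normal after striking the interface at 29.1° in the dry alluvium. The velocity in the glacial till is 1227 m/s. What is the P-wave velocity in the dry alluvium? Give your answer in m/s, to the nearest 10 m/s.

780 m/s

Snell's law: sin 29.1°/V₁ = sin 50.0°/V₂.
V₁ = V₂·sin 29.1°/sin 50.0° = 1227 × 0.6349 = 778.98 m/s.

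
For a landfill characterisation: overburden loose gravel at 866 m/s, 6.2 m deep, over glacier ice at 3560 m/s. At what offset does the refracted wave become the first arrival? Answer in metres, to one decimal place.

θ_c = arcsin(866/3560) = 14.08°, so cos θ_c = 0.9700 and tᵢ = 2h cos θ_c/V₁ = 0.0139 s.
At crossover x/V₁ = x/V₂ + tᵢ ⇒ x = tᵢ/(1/V₁ − 1/V₂) = 0.01389/(1.1547e-03 − 2.8090e-04) = 15.89 m.

15.9 m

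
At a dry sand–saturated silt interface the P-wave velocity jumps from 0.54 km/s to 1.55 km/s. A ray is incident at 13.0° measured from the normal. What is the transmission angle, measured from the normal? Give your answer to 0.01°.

sin θ₁/V₁ = sin θ₂/V₂ ⇒ sin θ₂ = 1.55·sin 13.0°/0.54 = 1.55·0.2250/0.54 = 0.6457.
θ₂ = arcsin 0.6457 = 40.22° from the normal.

40.22°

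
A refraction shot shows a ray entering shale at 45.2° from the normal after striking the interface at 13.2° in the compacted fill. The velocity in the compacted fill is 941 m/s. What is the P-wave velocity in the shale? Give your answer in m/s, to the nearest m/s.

sin 13.2° = 0.2284; sin 45.2° = 0.7096.
V₂ = V₁·(sin θ₂/sin θ₁) = 941·(0.7096/0.2284) = 2924.04 m/s.

2924 m/s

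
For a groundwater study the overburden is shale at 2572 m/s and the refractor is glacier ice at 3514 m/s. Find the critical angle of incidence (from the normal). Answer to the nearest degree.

47°

At critical incidence the refracted ray runs along the interface (θ₂ = 90°), so sin θ_c = V₁/V₂.
θ_c = arcsin(2572/3514) = arcsin 0.7319 = 47.05°.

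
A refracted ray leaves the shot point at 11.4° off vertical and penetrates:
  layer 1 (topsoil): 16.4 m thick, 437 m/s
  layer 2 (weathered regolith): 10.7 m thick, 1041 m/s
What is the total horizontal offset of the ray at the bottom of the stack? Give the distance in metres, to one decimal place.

9.0 m

Apply Snell's law at each interface; in layer i the horizontal offset is hᵢ·tan θᵢ.
Layer 1: θ = 11.40°; offset = 16.4·tan 11.40° = 3.307 m.
Layer 2: sin θ = 1041·sin 11.4°/437 = 0.4708, θ = 28.09°; offset = 10.7·tan 28.09° = 5.711 m.
Total horizontal offset = 9.018 m.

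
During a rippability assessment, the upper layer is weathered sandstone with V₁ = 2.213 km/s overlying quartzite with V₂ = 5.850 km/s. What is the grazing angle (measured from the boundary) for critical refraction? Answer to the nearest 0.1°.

67.8°

At critical incidence the refracted ray runs along the interface (θ₂ = 90°), so sin θ_c = V₁/V₂.
θ_c = arcsin(2.213/5.850) = arcsin 0.3783 = 22.23°.
Measured from the interface: 90° − 22.23° = 67.77°.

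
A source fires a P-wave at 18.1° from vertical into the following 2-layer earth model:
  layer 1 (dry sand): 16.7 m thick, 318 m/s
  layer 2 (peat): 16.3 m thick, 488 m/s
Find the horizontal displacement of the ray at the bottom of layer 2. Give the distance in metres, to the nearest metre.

14 m

Ray parameter p = sin 18.1° / 318 m/s = 9.7697e-04 s/m.
Layer 1: θ = 18.10°; offset = 16.7·tan 18.10° = 5.458 m.
Layer 2: sin θ = p·488 = 0.4768 → θ = 28.47°; offset = 16.3·tan 28.47° = 8.841 m.
Summing the layer offsets gives 14.299 m.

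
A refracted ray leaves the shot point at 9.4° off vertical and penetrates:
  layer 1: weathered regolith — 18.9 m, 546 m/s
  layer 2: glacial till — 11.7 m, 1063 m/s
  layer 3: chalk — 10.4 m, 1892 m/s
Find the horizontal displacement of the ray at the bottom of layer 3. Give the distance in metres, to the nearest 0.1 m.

Apply Snell's law at each interface; in layer i the horizontal offset is hᵢ·tan θᵢ.
Layer 1: θ = 9.40°; offset = 18.9·tan 9.40° = 3.129 m.
Layer 2: sin θ = 1063·sin 9.4°/546 = 0.3180, θ = 18.54°; offset = 11.7·tan 18.54° = 3.924 m.
Layer 3: sin θ = 1892·sin 9.4°/546 = 0.5660, θ = 34.47°; offset = 10.4·tan 34.47° = 7.139 m.
Summing the layer offsets gives 14.192 m.

14.2 m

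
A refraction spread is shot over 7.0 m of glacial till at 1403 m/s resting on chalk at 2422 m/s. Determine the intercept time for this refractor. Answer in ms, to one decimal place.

8.1 ms

tᵢ = 2h·√(V₂²−V₁²)/(V₁V₂).
√(V₂²−V₁²) = √(2422²−1403²) = 1974.3 m/s.
tᵢ = 2·7.0·1974.3/(1403·2422) = 0.00813 s.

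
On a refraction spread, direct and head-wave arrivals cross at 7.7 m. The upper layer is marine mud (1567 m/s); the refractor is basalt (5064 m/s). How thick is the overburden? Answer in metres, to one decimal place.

h = (x_cross/2)·√((V₂−V₁)/(V₂+V₁)).
(V₂−V₁)/(V₂+V₁) = (5064−1567)/(5064+1567) = 0.5274; √ = 0.7262.
h = (7.7/2)·0.7262 = 2.80 m.

2.8 m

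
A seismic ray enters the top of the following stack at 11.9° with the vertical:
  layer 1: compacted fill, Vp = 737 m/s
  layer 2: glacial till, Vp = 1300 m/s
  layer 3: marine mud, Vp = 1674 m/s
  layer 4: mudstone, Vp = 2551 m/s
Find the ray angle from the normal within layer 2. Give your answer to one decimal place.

21.3°

Ray parameter p = sin 11.9° / 737 = 2.7979e-04 s/m.
sin θ_2 = p·V_2 = 2.7979e-04 × 1300 = 0.3637.
θ_2 = 21.33° from the vertical.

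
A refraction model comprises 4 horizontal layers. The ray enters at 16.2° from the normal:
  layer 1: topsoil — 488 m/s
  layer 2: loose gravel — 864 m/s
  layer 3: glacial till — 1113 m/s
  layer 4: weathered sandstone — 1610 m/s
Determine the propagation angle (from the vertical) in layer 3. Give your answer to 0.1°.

Ray parameter p = sin 16.2° / 488 = 5.7170e-04 s/m.
sin θ_3 = p·V_3 = 5.7170e-04 × 1113 = 0.6363.
θ_3 = 39.52° from the vertical.

39.5°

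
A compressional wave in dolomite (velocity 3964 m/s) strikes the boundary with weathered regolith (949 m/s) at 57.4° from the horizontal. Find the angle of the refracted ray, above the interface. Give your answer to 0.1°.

82.6°

Angle from the normal: 90° − 57.4° = 32.6°.
sin θ₁/V₁ = sin θ₂/V₂ ⇒ sin θ₂ = 949·sin 32.6°/3964 = 949·0.5388/3964 = 0.1290.
θ₂ = sin⁻¹(0.1290) = 7.41° (from vertical).
From the interface: 90° − 7.41° = 82.59°.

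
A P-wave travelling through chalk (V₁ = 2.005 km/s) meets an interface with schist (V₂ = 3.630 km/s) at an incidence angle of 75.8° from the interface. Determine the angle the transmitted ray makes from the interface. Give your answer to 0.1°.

Angle from the normal: 90° − 75.8° = 14.2°.
sin θ₁/V₁ = sin θ₂/V₂ ⇒ sin θ₂ = 3.630·sin 14.2°/2.005 = 3.630·0.2453/2.005 = 0.4441.
θ₂ = sin⁻¹(0.4441) = 26.37° (from vertical).
From the interface: 90° − 26.37° = 63.63°.

63.6°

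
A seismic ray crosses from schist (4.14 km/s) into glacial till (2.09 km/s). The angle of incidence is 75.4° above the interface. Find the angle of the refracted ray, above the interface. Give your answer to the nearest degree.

Angle from the normal: 90° − 75.4° = 14.6°.
Snell's law: sin θ₂ = (V₂/V₁)·sin θ₁ = (2.09/4.14)·sin 14.6° = 0.1273.
θ₂ = arcsin 0.1273 = 7.31° from the normal.
From the interface: 90° − 7.31° = 82.69°.

83°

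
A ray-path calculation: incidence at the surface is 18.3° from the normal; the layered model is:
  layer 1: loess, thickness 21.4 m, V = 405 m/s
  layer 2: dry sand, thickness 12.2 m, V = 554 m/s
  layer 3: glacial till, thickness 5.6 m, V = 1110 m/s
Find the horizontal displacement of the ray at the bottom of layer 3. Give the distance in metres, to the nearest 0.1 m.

22.3 m

Ray parameter p = sin 18.3° / 405 m/s = 7.7529e-04 s/m.
Layer 1: θ = 18.30°; offset = 21.4·tan 18.30° = 7.077 m.
Layer 2: sin θ = p·554 = 0.4295 → θ = 25.44°; offset = 12.2·tan 25.44° = 5.803 m.
Layer 3: sin θ = p·1110 = 0.8606 → θ = 59.38°; offset = 5.6·tan 59.38° = 9.462 m.
Σ offsets = 22.342 m.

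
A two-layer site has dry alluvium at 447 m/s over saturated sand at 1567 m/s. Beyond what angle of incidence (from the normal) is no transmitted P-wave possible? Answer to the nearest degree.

Critical incidence: sin θ_c = V₁/V₂ = 447/1567 = 0.2853.
θ_c = arcsin 0.2853 = 16.57°.

17°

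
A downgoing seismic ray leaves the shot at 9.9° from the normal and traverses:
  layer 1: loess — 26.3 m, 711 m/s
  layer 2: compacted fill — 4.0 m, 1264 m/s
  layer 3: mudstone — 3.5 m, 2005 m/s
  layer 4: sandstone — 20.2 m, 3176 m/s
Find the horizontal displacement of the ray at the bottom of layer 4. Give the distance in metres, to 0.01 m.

Apply Snell's law at each interface; in layer i the horizontal offset is hᵢ·tan θᵢ.
Layer 1: θ = 9.90°; offset = 26.3·tan 9.90° = 4.5901 m.
Layer 2: sin θ = 1264·sin 9.9°/711 = 0.3057, θ = 17.80°; offset = 4.0·tan 17.80° = 1.2841 m.
Layer 3: sin θ = 2005·sin 9.9°/711 = 0.4848, θ = 29.00°; offset = 3.5·tan 29.00° = 1.9402 m.
Layer 4: sin θ = 3176·sin 9.9°/711 = 0.7680, θ = 50.17°; offset = 20.2·tan 50.17° = 24.2228 m.
Summing the layer offsets gives 32.0372 m.

32.04 m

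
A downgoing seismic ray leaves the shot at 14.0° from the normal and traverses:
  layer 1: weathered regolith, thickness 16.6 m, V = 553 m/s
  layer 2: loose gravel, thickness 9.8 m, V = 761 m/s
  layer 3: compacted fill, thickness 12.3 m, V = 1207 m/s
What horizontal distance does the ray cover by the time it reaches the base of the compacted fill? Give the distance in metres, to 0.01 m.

15.25 m

Apply Snell's law at each interface; in layer i the horizontal offset is hᵢ·tan θᵢ.
Layer 1: θ = 14.00°; offset = 16.6·tan 14.00° = 4.1388 m.
Layer 2: sin θ = 761·sin 14.0°/553 = 0.3329, θ = 19.45°; offset = 9.8·tan 19.45° = 3.4599 m.
Layer 3: sin θ = 1207·sin 14.0°/553 = 0.5280, θ = 31.87°; offset = 12.3·tan 31.87° = 7.6478 m.
Summing the layer offsets gives 15.2466 m.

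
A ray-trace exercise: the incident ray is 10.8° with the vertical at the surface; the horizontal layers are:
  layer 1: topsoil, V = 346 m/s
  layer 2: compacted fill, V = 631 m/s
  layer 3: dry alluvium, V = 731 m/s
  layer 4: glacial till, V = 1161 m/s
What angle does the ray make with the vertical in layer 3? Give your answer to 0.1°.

23.3°

Snell's law across each interface conserves sin θ / V, so sin θ_3 = V_3·sin θ₁/V₁.
sin θ_3 = 731 × sin 10.8° / 346 = 0.3959.
θ_3 = 23.32° from the vertical.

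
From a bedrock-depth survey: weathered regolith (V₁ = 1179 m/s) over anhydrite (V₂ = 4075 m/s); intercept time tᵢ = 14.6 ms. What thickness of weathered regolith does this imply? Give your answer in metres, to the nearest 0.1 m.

h = tᵢ·V₁·V₂ / (2·√(V₂²−V₁²)).
√(V₂²−V₁²) = √(4075² − 1179²) = 3900.7 m/s.
h = 0.0146 s × 1179 × 4075 / (2 × 3900.7) = 8.99 m.

9.0 m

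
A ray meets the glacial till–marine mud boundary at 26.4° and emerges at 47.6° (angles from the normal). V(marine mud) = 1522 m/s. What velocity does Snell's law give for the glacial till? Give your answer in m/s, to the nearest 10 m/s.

Snell's law: sin 26.4°/V₁ = sin 47.6°/V₂.
V₁ = V₂·sin 26.4°/sin 47.6° = 1522 × 0.6021 = 916.42 m/s.

920 m/s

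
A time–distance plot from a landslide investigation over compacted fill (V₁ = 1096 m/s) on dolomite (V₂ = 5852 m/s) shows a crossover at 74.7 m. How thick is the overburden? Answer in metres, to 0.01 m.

h = (x_cross/2)·√((V₂−V₁)/(V₂+V₁)).
(V₂−V₁)/(V₂+V₁) = (5852−1096)/(5852+1096) = 0.6845; √ = 0.8274.
h = (74.7/2)·0.8274 = 30.90 m.

30.90 m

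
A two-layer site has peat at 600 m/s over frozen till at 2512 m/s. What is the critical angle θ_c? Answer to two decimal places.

Critical incidence: sin θ_c = V₁/V₂ = 600/2512 = 0.2389.
θ_c = arcsin 0.2389 = 13.82°.

13.82°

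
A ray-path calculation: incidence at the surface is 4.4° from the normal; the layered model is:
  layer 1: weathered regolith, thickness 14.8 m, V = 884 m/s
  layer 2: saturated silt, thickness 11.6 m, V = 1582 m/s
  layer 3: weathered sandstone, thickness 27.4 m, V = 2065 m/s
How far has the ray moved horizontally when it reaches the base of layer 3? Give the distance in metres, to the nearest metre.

8 m

p = sin θ₁/V₁ = sin 4.4°/884 = 8.6786e-05 s/m is conserved through the stack.
Layer 1: θ = 4.40°; offset = 14.8·tan 4.40° = 1.139 m.
Layer 2: sin θ = p·1582 = 0.1373 → θ = 7.89°; offset = 11.6·tan 7.89° = 1.608 m.
Layer 3: sin θ = p·2065 = 0.1792 → θ = 10.32°; offset = 27.4·tan 10.32° = 4.991 m.
Total horizontal offset = 7.738 m.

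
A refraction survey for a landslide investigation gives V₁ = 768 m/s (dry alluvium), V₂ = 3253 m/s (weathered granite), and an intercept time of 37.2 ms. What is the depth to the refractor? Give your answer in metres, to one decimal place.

14.7 m

θ_c = arcsin(768/3253) = 13.66°; cos θ_c = 0.9717.
tᵢ = 2h cos θ_c/V₁ ⇒ h = tᵢ·V₁/(2 cos θ_c) = 0.0372·768/(2·0.9717) = 14.70 m.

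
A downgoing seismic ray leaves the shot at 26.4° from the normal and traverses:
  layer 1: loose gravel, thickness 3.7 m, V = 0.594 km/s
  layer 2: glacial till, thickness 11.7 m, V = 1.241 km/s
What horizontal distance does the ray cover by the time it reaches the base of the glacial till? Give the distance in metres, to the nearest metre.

31 m

Apply Snell's law at each interface; in layer i the horizontal offset is hᵢ·tan θᵢ.
Layer 1: θ = 26.40°; offset = 3.7·tan 26.40° = 1.837 m.
Layer 2: sin θ = 1.241·sin 26.4°/0.594 = 0.9289, θ = 68.27°; offset = 11.7·tan 68.27° = 29.357 m.
Summing the layer offsets gives 31.194 m.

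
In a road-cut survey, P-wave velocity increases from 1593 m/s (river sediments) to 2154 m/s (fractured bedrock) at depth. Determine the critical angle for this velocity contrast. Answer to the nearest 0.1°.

47.7°

At critical incidence the refracted ray runs along the interface (θ₂ = 90°), so sin θ_c = V₁/V₂.
θ_c = arcsin(1593/2154) = arcsin 0.7396 = 47.69°.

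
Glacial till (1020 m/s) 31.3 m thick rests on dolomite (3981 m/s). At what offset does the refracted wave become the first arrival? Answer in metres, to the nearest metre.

x_cross = 2h·√((V₂+V₁)/(V₂−V₁)).
(V₂+V₁)/(V₂−V₁) = (3981+1020)/(3981−1020) = 1.6890; √ = 1.2996.
x_cross = 2·31.3·1.2996 = 81.35 m.

81 m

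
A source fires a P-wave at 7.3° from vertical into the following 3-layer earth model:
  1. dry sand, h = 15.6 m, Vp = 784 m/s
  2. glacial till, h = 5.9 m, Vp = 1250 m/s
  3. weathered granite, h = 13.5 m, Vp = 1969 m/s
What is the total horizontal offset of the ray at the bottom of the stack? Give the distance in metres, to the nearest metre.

p = sin θ₁/V₁ = sin 7.3°/784 = 1.6207e-04 s/m is conserved through the stack.
Layer 1: θ = 7.30°; offset = 15.6·tan 7.30° = 1.998 m.
Layer 2: sin θ = p·1250 = 0.2026 → θ = 11.69°; offset = 5.9·tan 11.69° = 1.221 m.
Layer 3: sin θ = p·1969 = 0.3191 → θ = 18.61°; offset = 13.5·tan 18.61° = 4.546 m.
Summing the layer offsets gives 7.765 m.

8 m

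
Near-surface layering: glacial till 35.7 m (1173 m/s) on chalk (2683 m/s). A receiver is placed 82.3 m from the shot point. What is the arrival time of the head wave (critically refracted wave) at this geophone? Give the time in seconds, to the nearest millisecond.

0.085 s

t = x/V₂ + 2h·√(V₂²−V₁²)/(V₁V₂).
√(V₂²−V₁²) = √(2683²−1173²) = 2413.0 m/s; delay term = 2·35.7·2413.0/(1173·2683) = 0.05474 s.
t = 82.3/2683 + 0.05474 = 0.08542 s.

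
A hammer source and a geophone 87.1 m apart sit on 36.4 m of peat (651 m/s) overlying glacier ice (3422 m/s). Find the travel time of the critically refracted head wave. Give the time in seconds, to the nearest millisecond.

θ_c = arcsin(V₁/V₂) = arcsin(651/3422) = 10.97°, cos θ_c = 0.9817.
Intercept time tᵢ = 2h cos θ_c / V₁ = 2·36.4·0.9817/651 = 0.10979 s.
t = x/V₂ + tᵢ = 87.1/3422 + 0.10979 = 0.13524 s.

0.135 s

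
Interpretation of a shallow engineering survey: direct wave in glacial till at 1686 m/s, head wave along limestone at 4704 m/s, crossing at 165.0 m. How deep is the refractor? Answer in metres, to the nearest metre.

57 m

x_cross = 2h·√((V₂+V₁)/(V₂−V₁)) → h = x_cross / (2·√((V₂+V₁)/(V₂−V₁))).
√((V₂+V₁)/(V₂−V₁)) = √((4704+1686)/(4704−1686)) = 1.4551.
h = 165.0 / (2·1.4551) = 56.70 m.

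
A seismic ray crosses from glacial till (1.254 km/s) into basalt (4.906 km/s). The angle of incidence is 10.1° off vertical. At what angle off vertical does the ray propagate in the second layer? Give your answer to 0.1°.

Snell's law: sin θ₂ = (V₂/V₁)·sin θ₁ = (4.906/1.254)·sin 10.1° = 0.6861.
θ₂ = arcsin 0.6861 = 43.32° from the normal.

43.3°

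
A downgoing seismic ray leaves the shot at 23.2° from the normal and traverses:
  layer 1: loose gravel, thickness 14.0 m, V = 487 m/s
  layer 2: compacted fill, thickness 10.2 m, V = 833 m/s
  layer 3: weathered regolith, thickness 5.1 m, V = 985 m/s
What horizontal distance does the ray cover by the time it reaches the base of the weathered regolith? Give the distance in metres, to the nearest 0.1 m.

22.0 m

Apply Snell's law at each interface; in layer i the horizontal offset is hᵢ·tan θᵢ.
Layer 1: θ = 23.20°; offset = 14.0·tan 23.20° = 6.000 m.
Layer 2: sin θ = 833·sin 23.2°/487 = 0.6738, θ = 42.36°; offset = 10.2·tan 42.36° = 9.302 m.
Layer 3: sin θ = 985·sin 23.2°/487 = 0.7968, θ = 52.82°; offset = 5.1·tan 52.82° = 6.725 m.
Summing the layer offsets gives 22.027 m.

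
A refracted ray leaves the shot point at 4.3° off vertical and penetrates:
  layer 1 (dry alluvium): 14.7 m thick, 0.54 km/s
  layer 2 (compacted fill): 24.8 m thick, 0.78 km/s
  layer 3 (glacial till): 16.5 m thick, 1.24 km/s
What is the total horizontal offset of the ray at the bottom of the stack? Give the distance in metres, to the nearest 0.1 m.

p = sin θ₁/V₁ = sin 4.3°/0.54 = 1.3885e-01 s/km is conserved through the stack.
Layer 1: θ = 4.30°; offset = 14.7·tan 4.30° = 1.105 m.
Layer 2: sin θ = p·0.78 = 0.1083 → θ = 6.22°; offset = 24.8·tan 6.22° = 2.702 m.
Layer 3: sin θ = p·1.24 = 0.1722 → θ = 9.91°; offset = 16.5·tan 9.91° = 2.884 m.
Total horizontal offset = 6.691 m.

6.7 m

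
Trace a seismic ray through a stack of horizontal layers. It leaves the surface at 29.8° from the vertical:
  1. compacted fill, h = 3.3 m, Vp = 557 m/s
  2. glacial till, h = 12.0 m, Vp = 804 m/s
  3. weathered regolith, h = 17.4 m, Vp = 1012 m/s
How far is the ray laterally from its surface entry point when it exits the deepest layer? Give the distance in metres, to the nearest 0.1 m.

Apply Snell's law at each interface; in layer i the horizontal offset is hᵢ·tan θᵢ.
Layer 1: θ = 29.80°; offset = 3.3·tan 29.80° = 1.890 m.
Layer 2: sin θ = 804·sin 29.8°/557 = 0.7174, θ = 45.84°; offset = 12.0·tan 45.84° = 12.356 m.
Layer 3: sin θ = 1012·sin 29.8°/557 = 0.9029, θ = 64.55°; offset = 17.4·tan 64.55° = 36.557 m.
Total horizontal offset = 50.803 m.

50.8 m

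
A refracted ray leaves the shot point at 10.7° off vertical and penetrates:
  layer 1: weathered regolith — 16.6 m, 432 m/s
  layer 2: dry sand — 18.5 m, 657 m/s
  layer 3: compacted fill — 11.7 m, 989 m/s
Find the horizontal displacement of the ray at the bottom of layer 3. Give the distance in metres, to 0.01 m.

14.08 m

Apply Snell's law at each interface; in layer i the horizontal offset is hᵢ·tan θᵢ.
Layer 1: θ = 10.70°; offset = 16.6·tan 10.70° = 3.1366 m.
Layer 2: sin θ = 657·sin 10.7°/432 = 0.2824, θ = 16.40°; offset = 18.5·tan 16.40° = 5.4454 m.
Layer 3: sin θ = 989·sin 10.7°/432 = 0.4251, θ = 25.15°; offset = 11.7·tan 25.15° = 5.4942 m.
Summing the layer offsets gives 14.0762 m.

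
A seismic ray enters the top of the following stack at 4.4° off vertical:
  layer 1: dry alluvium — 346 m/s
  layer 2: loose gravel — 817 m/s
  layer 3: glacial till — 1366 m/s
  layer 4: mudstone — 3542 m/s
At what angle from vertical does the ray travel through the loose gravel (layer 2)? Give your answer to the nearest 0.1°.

Snell's law across each interface conserves sin θ / V, so sin θ_2 = V_2·sin θ₁/V₁.
sin θ_2 = 817 × sin 4.4° / 346 = 0.1812.
θ_2 = arcsin 0.1812 = 10.44°.

10.4°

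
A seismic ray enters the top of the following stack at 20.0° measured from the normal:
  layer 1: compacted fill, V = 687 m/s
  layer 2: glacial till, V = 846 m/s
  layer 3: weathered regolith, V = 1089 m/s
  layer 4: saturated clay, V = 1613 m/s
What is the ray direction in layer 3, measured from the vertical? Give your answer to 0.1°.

Ray parameter p = sin 20.0° / 687 = 4.9785e-04 s/m.
sin θ_3 = p·V_3 = 4.9785e-04 × 1089 = 0.5422.
θ_3 = arcsin 0.5422 = 32.83°.

32.8°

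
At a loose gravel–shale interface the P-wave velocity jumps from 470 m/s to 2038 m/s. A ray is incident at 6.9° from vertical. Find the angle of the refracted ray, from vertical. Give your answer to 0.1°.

Snell's law: sin θ₂ = (V₂/V₁)·sin θ₁ = (2038/470)·sin 6.9° = 0.5209.
θ₂ = arcsin 0.5209 = 31.39° from the normal.

31.4°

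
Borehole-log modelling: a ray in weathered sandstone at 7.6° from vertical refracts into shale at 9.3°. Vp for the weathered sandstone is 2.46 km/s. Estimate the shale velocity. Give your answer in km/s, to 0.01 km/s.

sin 7.6° = 0.1323; sin 9.3° = 0.1616.
V₂ = V₁·(sin θ₂/sin θ₁) = 2.46·(0.1616/0.1323) = 3.01 km/s.

3.01 km/s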